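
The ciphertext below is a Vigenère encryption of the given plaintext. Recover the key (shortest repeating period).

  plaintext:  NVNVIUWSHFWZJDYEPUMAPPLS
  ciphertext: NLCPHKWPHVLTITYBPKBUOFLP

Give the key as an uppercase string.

AQPUZQAX

  i= 0: N-N =  0 → A
  i= 1: L-V = 16 → Q
  i= 2: C-N = 15 → P
  i= 3: P-V = 20 → U
  i= 4: H-I = 25 → Z
  i= 5: K-U = 16 → Q
  i= 6: W-W =  0 → A
  i= 7: P-S = 23 → X
  i= 8: H-H =  0 → A
  i= 9: V-F = 16 → Q
  i=10: L-W = 15 → P
  i=11: T-Z = 20 → U
  i=12: I-J = 25 → Z
  i=13: T-D = 16 → Q
  i=14: Y-Y =  0 → A
  i=15: B-E = 23 → X
  i=16: P-P =  0 → A
  i=17: K-U = 16 → Q
  i=18: B-M = 15 → P
  i=19: U-A = 20 → U
  i=20: O-P = 25 → Z
  i=21: F-P = 16 → Q
  i=22: L-L =  0 → A
  i=23: P-S = 23 → X
  shifts repeat with period 8: AQPUZQAX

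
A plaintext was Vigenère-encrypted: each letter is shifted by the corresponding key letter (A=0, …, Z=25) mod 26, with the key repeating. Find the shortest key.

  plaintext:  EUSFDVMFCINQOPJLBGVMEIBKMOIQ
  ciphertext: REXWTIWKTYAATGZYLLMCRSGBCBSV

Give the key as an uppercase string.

NKFRQ

  i= 0: R-E = 13 → N
  i= 1: E-U = 10 → K
  i= 2: X-S =  5 → F
  i= 3: W-F = 17 → R
  i= 4: T-D = 16 → Q
  i= 5: I-V = 13 → N
  i= 6: W-M = 10 → K
  i= 7: K-F =  5 → F
  i= 8: T-C = 17 → R
  i= 9: Y-I = 16 → Q
  i=10: A-N = 13 → N
  i=11: A-Q = 10 → K
  i=12: T-O =  5 → F
  i=13: G-P = 17 → R
  i=14: Z-J = 16 → Q
  i=15: Y-L = 13 → N
  i=16: L-B = 10 → K
  i=17: L-G =  5 → F
  i=18: M-V = 17 → R
  i=19: C-M = 16 → Q
  i=20: R-E = 13 → N
  i=21: S-I = 10 → K
  i=22: G-B =  5 → F
  i=23: B-K = 17 → R
  i=24: C-M = 16 → Q
  i=25: B-O = 13 → N
  i=26: S-I = 10 → K
  i=27: V-Q =  5 → F
  shifts repeat with period 5: NKFRQ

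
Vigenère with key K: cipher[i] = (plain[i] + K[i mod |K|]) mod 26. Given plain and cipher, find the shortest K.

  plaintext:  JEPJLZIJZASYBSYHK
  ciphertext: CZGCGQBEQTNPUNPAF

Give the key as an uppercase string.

  i= 0: C-J = 19 → T
  i= 1: Z-E = 21 → V
  i= 2: G-P = 17 → R
  i= 3: C-J = 19 → T
  i= 4: G-L = 21 → V
  i= 5: Q-Z = 17 → R
  i= 6: B-I = 19 → T
  i= 7: E-J = 21 → V
  i= 8: Q-Z = 17 → R
  i= 9: T-A = 19 → T
  i=10: N-S = 21 → V
  i=11: P-Y = 17 → R
  i=12: U-B = 19 → T
  i=13: N-S = 21 → V
  i=14: P-Y = 17 → R
  i=15: A-H = 19 → T
  i=16: F-K = 21 → V
  shifts repeat with period 3: TVR

TVR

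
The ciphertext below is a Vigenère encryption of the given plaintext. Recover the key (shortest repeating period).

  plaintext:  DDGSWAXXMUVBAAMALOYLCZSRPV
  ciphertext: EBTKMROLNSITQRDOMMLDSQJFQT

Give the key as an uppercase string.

  i= 0: E-D =  1 → B
  i= 1: B-D = 24 → Y
  i= 2: T-G = 13 → N
  i= 3: K-S = 18 → S
  i= 4: M-W = 16 → Q
  i= 5: R-A = 17 → R
  i= 6: O-X = 17 → R
  i= 7: L-X = 14 → O
  i= 8: N-M =  1 → B
  i= 9: S-U = 24 → Y
  i=10: I-V = 13 → N
  i=11: T-B = 18 → S
  i=12: Q-A = 16 → Q
  i=13: R-A = 17 → R
  i=14: D-M = 17 → R
  i=15: O-A = 14 → O
  i=16: M-L =  1 → B
  i=17: M-O = 24 → Y
  i=18: L-Y = 13 → N
  i=19: D-L = 18 → S
  i=20: S-C = 16 → Q
  i=21: Q-Z = 17 → R
  i=22: J-S = 17 → R
  i=23: F-R = 14 → O
  i=24: Q-P =  1 → B
  i=25: T-V = 24 → Y
  shifts repeat with period 8: BYNSQRRO

BYNSQRRO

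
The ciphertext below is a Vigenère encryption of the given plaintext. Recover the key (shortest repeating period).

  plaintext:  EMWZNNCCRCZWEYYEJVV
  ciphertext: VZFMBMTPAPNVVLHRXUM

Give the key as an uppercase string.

  i= 0: V-E = 17 → R
  i= 1: Z-M = 13 → N
  i= 2: F-W =  9 → J
  i= 3: M-Z = 13 → N
  i= 4: B-N = 14 → O
  i= 5: M-N = 25 → Z
  i= 6: T-C = 17 → R
  i= 7: P-C = 13 → N
  i= 8: A-R =  9 → J
  i= 9: P-C = 13 → N
  i=10: N-Z = 14 → O
  i=11: V-W = 25 → Z
  i=12: V-E = 17 → R
  i=13: L-Y = 13 → N
  i=14: H-Y =  9 → J
  i=15: R-E = 13 → N
  i=16: X-J = 14 → O
  i=17: U-V = 25 → Z
  i=18: M-V = 17 → R
  shifts repeat with period 6: RNJNOZ

RNJNOZ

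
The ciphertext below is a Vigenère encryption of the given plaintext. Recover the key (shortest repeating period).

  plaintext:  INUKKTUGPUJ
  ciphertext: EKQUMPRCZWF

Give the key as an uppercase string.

WXWKC

  i= 0: E-I = 22 → W
  i= 1: K-N = 23 → X
  i= 2: Q-U = 22 → W
  i= 3: U-K = 10 → K
  i= 4: M-K =  2 → C
  i= 5: P-T = 22 → W
  i= 6: R-U = 23 → X
  i= 7: C-G = 22 → W
  i= 8: Z-P = 10 → K
  i= 9: W-U =  2 → C
  i=10: F-J = 22 → W
  shifts repeat with period 5: WXWKC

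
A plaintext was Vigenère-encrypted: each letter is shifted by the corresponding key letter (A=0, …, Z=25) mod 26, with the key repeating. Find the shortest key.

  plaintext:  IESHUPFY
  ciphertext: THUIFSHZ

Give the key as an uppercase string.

  i= 0: T-I = 11 → L
  i= 1: H-E =  3 → D
  i= 2: U-S =  2 → C
  i= 3: I-H =  1 → B
  i= 4: F-U = 11 → L
  i= 5: S-P =  3 → D
  i= 6: H-F =  2 → C
  i= 7: Z-Y =  1 → B
  shifts repeat with period 4: LDCB

LDCB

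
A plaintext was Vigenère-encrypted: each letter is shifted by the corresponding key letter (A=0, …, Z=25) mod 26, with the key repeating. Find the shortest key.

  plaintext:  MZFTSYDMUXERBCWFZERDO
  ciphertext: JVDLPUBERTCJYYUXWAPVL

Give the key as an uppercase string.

XWYS

  i= 0: J-M = 23 → X
  i= 1: V-Z = 22 → W
  i= 2: D-F = 24 → Y
  i= 3: L-T = 18 → S
  i= 4: P-S = 23 → X
  i= 5: U-Y = 22 → W
  i= 6: B-D = 24 → Y
  i= 7: E-M = 18 → S
  i= 8: R-U = 23 → X
  i= 9: T-X = 22 → W
  i=10: C-E = 24 → Y
  i=11: J-R = 18 → S
  i=12: Y-B = 23 → X
  i=13: Y-C = 22 → W
  i=14: U-W = 24 → Y
  i=15: X-F = 18 → S
  i=16: W-Z = 23 → X
  i=17: A-E = 22 → W
  i=18: P-R = 24 → Y
  i=19: V-D = 18 → S
  i=20: L-O = 23 → X
  shifts repeat with period 4: XWYS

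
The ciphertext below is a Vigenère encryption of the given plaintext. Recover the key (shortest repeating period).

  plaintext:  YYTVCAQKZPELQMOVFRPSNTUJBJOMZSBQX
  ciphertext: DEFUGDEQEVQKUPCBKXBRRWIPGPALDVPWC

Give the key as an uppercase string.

  i= 0: D-Y =  5 → F
  i= 1: E-Y =  6 → G
  i= 2: F-T = 12 → M
  i= 3: U-V = 25 → Z
  i= 4: G-C =  4 → E
  i= 5: D-A =  3 → D
  i= 6: E-Q = 14 → O
  i= 7: Q-K =  6 → G
  i= 8: E-Z =  5 → F
  i= 9: V-P =  6 → G
  i=10: Q-E = 12 → M
  i=11: K-L = 25 → Z
  i=12: U-Q =  4 → E
  i=13: P-M =  3 → D
  i=14: C-O = 14 → O
  i=15: B-V =  6 → G
  i=16: K-F =  5 → F
  i=17: X-R =  6 → G
  i=18: B-P = 12 → M
  i=19: R-S = 25 → Z
  i=20: R-N =  4 → E
  i=21: W-T =  3 → D
  i=22: I-U = 14 → O
  i=23: P-J =  6 → G
  i=24: G-B =  5 → F
  i=25: P-J =  6 → G
  i=26: A-O = 12 → M
  i=27: L-M = 25 → Z
  i=28: D-Z =  4 → E
  i=29: V-S =  3 → D
  i=30: P-B = 14 → O
  i=31: W-Q =  6 → G
  i=32: C-X =  5 → F
  shifts repeat with period 8: FGMZEDOG

FGMZEDOG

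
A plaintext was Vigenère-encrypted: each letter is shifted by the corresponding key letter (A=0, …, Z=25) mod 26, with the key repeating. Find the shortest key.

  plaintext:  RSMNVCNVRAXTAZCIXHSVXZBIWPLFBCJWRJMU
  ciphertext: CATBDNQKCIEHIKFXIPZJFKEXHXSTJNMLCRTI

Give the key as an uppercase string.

LIHOILDP

  i= 0: C-R = 11 → L
  i= 1: A-S =  8 → I
  i= 2: T-M =  7 → H
  i= 3: B-N = 14 → O
  i= 4: D-V =  8 → I
  i= 5: N-C = 11 → L
  i= 6: Q-N =  3 → D
  i= 7: K-V = 15 → P
  i= 8: C-R = 11 → L
  i= 9: I-A =  8 → I
  i=10: E-X =  7 → H
  i=11: H-T = 14 → O
  i=12: I-A =  8 → I
  i=13: K-Z = 11 → L
  i=14: F-C =  3 → D
  i=15: X-I = 15 → P
  i=16: I-X = 11 → L
  i=17: P-H =  8 → I
  i=18: Z-S =  7 → H
  i=19: J-V = 14 → O
  i=20: F-X =  8 → I
  i=21: K-Z = 11 → L
  i=22: E-B =  3 → D
  i=23: X-I = 15 → P
  i=24: H-W = 11 → L
  i=25: X-P =  8 → I
  i=26: S-L =  7 → H
  i=27: T-F = 14 → O
  i=28: J-B =  8 → I
  i=29: N-C = 11 → L
  i=30: M-J =  3 → D
  i=31: L-W = 15 → P
  i=32: C-R = 11 → L
  i=33: R-J =  8 → I
  i=34: T-M =  7 → H
  i=35: I-U = 14 → O
  shifts repeat with period 8: LIHOILDP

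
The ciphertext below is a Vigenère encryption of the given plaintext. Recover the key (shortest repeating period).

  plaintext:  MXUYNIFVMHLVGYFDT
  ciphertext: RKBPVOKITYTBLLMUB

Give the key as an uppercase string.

FNHRIG

  i= 0: R-M =  5 → F
  i= 1: K-X = 13 → N
  i= 2: B-U =  7 → H
  i= 3: P-Y = 17 → R
  i= 4: V-N =  8 → I
  i= 5: O-I =  6 → G
  i= 6: K-F =  5 → F
  i= 7: I-V = 13 → N
  i= 8: T-M =  7 → H
  i= 9: Y-H = 17 → R
  i=10: T-L =  8 → I
  i=11: B-V =  6 → G
  i=12: L-G =  5 → F
  i=13: L-Y = 13 → N
  i=14: M-F =  7 → H
  i=15: U-D = 17 → R
  i=16: B-T =  8 → I
  shifts repeat with period 6: FNHRIG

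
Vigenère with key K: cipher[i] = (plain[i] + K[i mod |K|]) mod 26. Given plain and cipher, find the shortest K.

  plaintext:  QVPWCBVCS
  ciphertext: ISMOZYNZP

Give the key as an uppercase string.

SXX

  i= 0: I-Q = 18 → S
  i= 1: S-V = 23 → X
  i= 2: M-P = 23 → X
  i= 3: O-W = 18 → S
  i= 4: Z-C = 23 → X
  i= 5: Y-B = 23 → X
  i= 6: N-V = 18 → S
  i= 7: Z-C = 23 → X
  i= 8: P-S = 23 → X
  shifts repeat with period 3: SXX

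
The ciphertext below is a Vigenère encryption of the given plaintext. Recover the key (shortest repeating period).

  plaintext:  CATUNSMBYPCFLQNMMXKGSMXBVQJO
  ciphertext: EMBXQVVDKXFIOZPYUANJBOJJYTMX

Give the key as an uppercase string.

  i= 0: E-C =  2 → C
  i= 1: M-A = 12 → M
  i= 2: B-T =  8 → I
  i= 3: X-U =  3 → D
  i= 4: Q-N =  3 → D
  i= 5: V-S =  3 → D
  i= 6: V-M =  9 → J
  i= 7: D-B =  2 → C
  i= 8: K-Y = 12 → M
  i= 9: X-P =  8 → I
  i=10: F-C =  3 → D
  i=11: I-F =  3 → D
  i=12: O-L =  3 → D
  i=13: Z-Q =  9 → J
  i=14: P-N =  2 → C
  i=15: Y-M = 12 → M
  i=16: U-M =  8 → I
  i=17: A-X =  3 → D
  i=18: N-K =  3 → D
  i=19: J-G =  3 → D
  i=20: B-S =  9 → J
  i=21: O-M =  2 → C
  i=22: J-X = 12 → M
  i=23: J-B =  8 → I
  i=24: Y-V =  3 → D
  i=25: T-Q =  3 → D
  i=26: M-J =  3 → D
  i=27: X-O =  9 → J
  shifts repeat with period 7: CMIDDDJ

CMIDDDJ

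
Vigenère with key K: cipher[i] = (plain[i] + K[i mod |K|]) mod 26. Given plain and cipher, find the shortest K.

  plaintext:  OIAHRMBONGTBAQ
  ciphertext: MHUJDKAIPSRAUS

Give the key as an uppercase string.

YZUCM

  i= 0: M-O = 24 → Y
  i= 1: H-I = 25 → Z
  i= 2: U-A = 20 → U
  i= 3: J-H =  2 → C
  i= 4: D-R = 12 → M
  i= 5: K-M = 24 → Y
  i= 6: A-B = 25 → Z
  i= 7: I-O = 20 → U
  i= 8: P-N =  2 → C
  i= 9: S-G = 12 → M
  i=10: R-T = 24 → Y
  i=11: A-B = 25 → Z
  i=12: U-A = 20 → U
  i=13: S-Q =  2 → C
  shifts repeat with period 5: YZUCM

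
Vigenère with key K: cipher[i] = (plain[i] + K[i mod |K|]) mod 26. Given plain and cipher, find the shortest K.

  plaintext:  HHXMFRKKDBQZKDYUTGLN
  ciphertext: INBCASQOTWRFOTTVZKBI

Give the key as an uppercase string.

BGEQV

  i= 0: I-H =  1 → B
  i= 1: N-H =  6 → G
  i= 2: B-X =  4 → E
  i= 3: C-M = 16 → Q
  i= 4: A-F = 21 → V
  i= 5: S-R =  1 → B
  i= 6: Q-K =  6 → G
  i= 7: O-K =  4 → E
  i= 8: T-D = 16 → Q
  i= 9: W-B = 21 → V
  i=10: R-Q =  1 → B
  i=11: F-Z =  6 → G
  i=12: O-K =  4 → E
  i=13: T-D = 16 → Q
  i=14: T-Y = 21 → V
  i=15: V-U =  1 → B
  i=16: Z-T =  6 → G
  i=17: K-G =  4 → E
  i=18: B-L = 16 → Q
  i=19: I-N = 21 → V
  shifts repeat with period 5: BGEQV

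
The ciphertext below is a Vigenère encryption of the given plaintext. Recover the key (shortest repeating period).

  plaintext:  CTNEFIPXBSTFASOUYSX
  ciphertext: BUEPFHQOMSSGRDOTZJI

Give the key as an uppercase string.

ZBRLA

  i= 0: B-C = 25 → Z
  i= 1: U-T =  1 → B
  i= 2: E-N = 17 → R
  i= 3: P-E = 11 → L
  i= 4: F-F =  0 → A
  i= 5: H-I = 25 → Z
  i= 6: Q-P =  1 → B
  i= 7: O-X = 17 → R
  i= 8: M-B = 11 → L
  i= 9: S-S =  0 → A
  i=10: S-T = 25 → Z
  i=11: G-F =  1 → B
  i=12: R-A = 17 → R
  i=13: D-S = 11 → L
  i=14: O-O =  0 → A
  i=15: T-U = 25 → Z
  i=16: Z-Y =  1 → B
  i=17: J-S = 17 → R
  i=18: I-X = 11 → L
  shifts repeat with period 5: ZBRLA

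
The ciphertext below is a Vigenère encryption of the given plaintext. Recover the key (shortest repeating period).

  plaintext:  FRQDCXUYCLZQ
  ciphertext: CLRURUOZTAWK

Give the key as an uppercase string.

  i= 0: C-F = 23 → X
  i= 1: L-R = 20 → U
  i= 2: R-Q =  1 → B
  i= 3: U-D = 17 → R
  i= 4: R-C = 15 → P
  i= 5: U-X = 23 → X
  i= 6: O-U = 20 → U
  i= 7: Z-Y =  1 → B
  i= 8: T-C = 17 → R
  i= 9: A-L = 15 → P
  i=10: W-Z = 23 → X
  i=11: K-Q = 20 → U
  shifts repeat with period 5: XUBRP

XUBRP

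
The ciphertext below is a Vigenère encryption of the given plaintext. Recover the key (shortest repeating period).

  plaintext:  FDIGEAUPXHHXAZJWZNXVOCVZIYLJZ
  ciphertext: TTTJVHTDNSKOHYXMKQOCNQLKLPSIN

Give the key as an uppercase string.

OQLDRHZ

  i= 0: T-F = 14 → O
  i= 1: T-D = 16 → Q
  i= 2: T-I = 11 → L
  i= 3: J-G =  3 → D
  i= 4: V-E = 17 → R
  i= 5: H-A =  7 → H
  i= 6: T-U = 25 → Z
  i= 7: D-P = 14 → O
  i= 8: N-X = 16 → Q
  i= 9: S-H = 11 → L
  i=10: K-H =  3 → D
  i=11: O-X = 17 → R
  i=12: H-A =  7 → H
  i=13: Y-Z = 25 → Z
  i=14: X-J = 14 → O
  i=15: M-W = 16 → Q
  i=16: K-Z = 11 → L
  i=17: Q-N =  3 → D
  i=18: O-X = 17 → R
  i=19: C-V =  7 → H
  i=20: N-O = 25 → Z
  i=21: Q-C = 14 → O
  i=22: L-V = 16 → Q
  i=23: K-Z = 11 → L
  i=24: L-I =  3 → D
  i=25: P-Y = 17 → R
  i=26: S-L =  7 → H
  i=27: I-J = 25 → Z
  i=28: N-Z = 14 → O
  shifts repeat with period 7: OQLDRHZ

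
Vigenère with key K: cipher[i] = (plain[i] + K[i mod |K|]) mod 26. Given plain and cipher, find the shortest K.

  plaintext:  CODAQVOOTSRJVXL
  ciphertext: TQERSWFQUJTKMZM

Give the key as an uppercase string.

  i= 0: T-C = 17 → R
  i= 1: Q-O =  2 → C
  i= 2: E-D =  1 → B
  i= 3: R-A = 17 → R
  i= 4: S-Q =  2 → C
  i= 5: W-V =  1 → B
  i= 6: F-O = 17 → R
  i= 7: Q-O =  2 → C
  i= 8: U-T =  1 → B
  i= 9: J-S = 17 → R
  i=10: T-R =  2 → C
  i=11: K-J =  1 → B
  i=12: M-V = 17 → R
  i=13: Z-X =  2 → C
  i=14: M-L =  1 → B
  shifts repeat with period 3: RCB

RCB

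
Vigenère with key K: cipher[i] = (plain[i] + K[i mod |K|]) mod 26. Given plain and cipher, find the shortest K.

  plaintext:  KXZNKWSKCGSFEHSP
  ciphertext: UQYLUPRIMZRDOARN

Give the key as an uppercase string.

  i= 0: U-K = 10 → K
  i= 1: Q-X = 19 → T
  i= 2: Y-Z = 25 → Z
  i= 3: L-N = 24 → Y
  i= 4: U-K = 10 → K
  i= 5: P-W = 19 → T
  i= 6: R-S = 25 → Z
  i= 7: I-K = 24 → Y
  i= 8: M-C = 10 → K
  i= 9: Z-G = 19 → T
  i=10: R-S = 25 → Z
  i=11: D-F = 24 → Y
  i=12: O-E = 10 → K
  i=13: A-H = 19 → T
  i=14: R-S = 25 → Z
  i=15: N-P = 24 → Y
  shifts repeat with period 4: KTZY

KTZY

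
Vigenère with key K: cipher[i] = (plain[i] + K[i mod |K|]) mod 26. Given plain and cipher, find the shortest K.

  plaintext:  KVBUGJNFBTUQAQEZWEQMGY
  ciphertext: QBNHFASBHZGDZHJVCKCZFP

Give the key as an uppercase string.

GGMNZRFW

  i= 0: Q-K =  6 → G
  i= 1: B-V =  6 → G
  i= 2: N-B = 12 → M
  i= 3: H-U = 13 → N
  i= 4: F-G = 25 → Z
  i= 5: A-J = 17 → R
  i= 6: S-N =  5 → F
  i= 7: B-F = 22 → W
  i= 8: H-B =  6 → G
  i= 9: Z-T =  6 → G
  i=10: G-U = 12 → M
  i=11: D-Q = 13 → N
  i=12: Z-A = 25 → Z
  i=13: H-Q = 17 → R
  i=14: J-E =  5 → F
  i=15: V-Z = 22 → W
  i=16: C-W =  6 → G
  i=17: K-E =  6 → G
  i=18: C-Q = 12 → M
  i=19: Z-M = 13 → N
  i=20: F-G = 25 → Z
  i=21: P-Y = 17 → R
  shifts repeat with period 8: GGMNZRFW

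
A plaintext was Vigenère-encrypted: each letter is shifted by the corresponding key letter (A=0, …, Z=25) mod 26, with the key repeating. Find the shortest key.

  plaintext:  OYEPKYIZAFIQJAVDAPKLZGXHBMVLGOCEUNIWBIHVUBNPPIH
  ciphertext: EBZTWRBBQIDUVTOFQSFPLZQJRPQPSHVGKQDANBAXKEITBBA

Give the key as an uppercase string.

  i= 0: E-O = 16 → Q
  i= 1: B-Y =  3 → D
  i= 2: Z-E = 21 → V
  i= 3: T-P =  4 → E
  i= 4: W-K = 12 → M
  i= 5: R-Y = 19 → T
  i= 6: B-I = 19 → T
  i= 7: B-Z =  2 → C
  i= 8: Q-A = 16 → Q
  i= 9: I-F =  3 → D
  i=10: D-I = 21 → V
  i=11: U-Q =  4 → E
  i=12: V-J = 12 → M
  i=13: T-A = 19 → T
  i=14: O-V = 19 → T
  i=15: F-D =  2 → C
  i=16: Q-A = 16 → Q
  i=17: S-P =  3 → D
  i=18: F-K = 21 → V
  i=19: P-L =  4 → E
  i=20: L-Z = 12 → M
  i=21: Z-G = 19 → T
  i=22: Q-X = 19 → T
  i=23: J-H =  2 → C
  i=24: R-B = 16 → Q
  i=25: P-M =  3 → D
  i=26: Q-V = 21 → V
  i=27: P-L =  4 → E
  i=28: S-G = 12 → M
  i=29: H-O = 19 → T
  i=30: V-C = 19 → T
  i=31: G-E =  2 → C
  i=32: K-U = 16 → Q
  i=33: Q-N =  3 → D
  i=34: D-I = 21 → V
  i=35: A-W =  4 → E
  i=36: N-B = 12 → M
  i=37: B-I = 19 → T
  i=38: A-H = 19 → T
  i=39: X-V =  2 → C
  i=40: K-U = 16 → Q
  i=41: E-B =  3 → D
  i=42: I-N = 21 → V
  i=43: T-P =  4 → E
  i=44: B-P = 12 → M
  i=45: B-I = 19 → T
  i=46: A-H = 19 → T
  shifts repeat with period 8: QDVEMTTC

QDVEMTTC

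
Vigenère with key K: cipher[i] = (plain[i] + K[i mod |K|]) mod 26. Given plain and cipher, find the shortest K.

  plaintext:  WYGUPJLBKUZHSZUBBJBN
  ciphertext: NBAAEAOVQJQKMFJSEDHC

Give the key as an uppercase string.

RDUGP

  i= 0: N-W = 17 → R
  i= 1: B-Y =  3 → D
  i= 2: A-G = 20 → U
  i= 3: A-U =  6 → G
  i= 4: E-P = 15 → P
  i= 5: A-J = 17 → R
  i= 6: O-L =  3 → D
  i= 7: V-B = 20 → U
  i= 8: Q-K =  6 → G
  i= 9: J-U = 15 → P
  i=10: Q-Z = 17 → R
  i=11: K-H =  3 → D
  i=12: M-S = 20 → U
  i=13: F-Z =  6 → G
  i=14: J-U = 15 → P
  i=15: S-B = 17 → R
  i=16: E-B =  3 → D
  i=17: D-J = 20 → U
  i=18: H-B =  6 → G
  i=19: C-N = 15 → P
  shifts repeat with period 5: RDUGP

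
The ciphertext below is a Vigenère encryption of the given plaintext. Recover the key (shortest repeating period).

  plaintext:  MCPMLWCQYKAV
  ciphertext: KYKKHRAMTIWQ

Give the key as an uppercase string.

  i= 0: K-M = 24 → Y
  i= 1: Y-C = 22 → W
  i= 2: K-P = 21 → V
  i= 3: K-M = 24 → Y
  i= 4: H-L = 22 → W
  i= 5: R-W = 21 → V
  i= 6: A-C = 24 → Y
  i= 7: M-Q = 22 → W
  i= 8: T-Y = 21 → V
  i= 9: I-K = 24 → Y
  i=10: W-A = 22 → W
  i=11: Q-V = 21 → V
  shifts repeat with period 3: YWV

YWV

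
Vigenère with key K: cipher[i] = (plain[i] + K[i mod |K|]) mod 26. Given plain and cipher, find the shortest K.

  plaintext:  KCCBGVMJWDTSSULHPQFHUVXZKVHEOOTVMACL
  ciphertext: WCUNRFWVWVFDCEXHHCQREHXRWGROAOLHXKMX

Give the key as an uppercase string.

MASMLKK

  i= 0: W-K = 12 → M
  i= 1: C-C =  0 → A
  i= 2: U-C = 18 → S
  i= 3: N-B = 12 → M
  i= 4: R-G = 11 → L
  i= 5: F-V = 10 → K
  i= 6: W-M = 10 → K
  i= 7: V-J = 12 → M
  i= 8: W-W =  0 → A
  i= 9: V-D = 18 → S
  i=10: F-T = 12 → M
  i=11: D-S = 11 → L
  i=12: C-S = 10 → K
  i=13: E-U = 10 → K
  i=14: X-L = 12 → M
  i=15: H-H =  0 → A
  i=16: H-P = 18 → S
  i=17: C-Q = 12 → M
  i=18: Q-F = 11 → L
  i=19: R-H = 10 → K
  i=20: E-U = 10 → K
  i=21: H-V = 12 → M
  i=22: X-X =  0 → A
  i=23: R-Z = 18 → S
  i=24: W-K = 12 → M
  i=25: G-V = 11 → L
  i=26: R-H = 10 → K
  i=27: O-E = 10 → K
  i=28: A-O = 12 → M
  i=29: O-O =  0 → A
  i=30: L-T = 18 → S
  i=31: H-V = 12 → M
  i=32: X-M = 11 → L
  i=33: K-A = 10 → K
  i=34: M-C = 10 → K
  i=35: X-L = 12 → M
  shifts repeat with period 7: MASMLKK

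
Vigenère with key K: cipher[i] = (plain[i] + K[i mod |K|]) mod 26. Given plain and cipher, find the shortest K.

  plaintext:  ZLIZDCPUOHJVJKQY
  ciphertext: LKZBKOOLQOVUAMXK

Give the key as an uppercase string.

  i= 0: L-Z = 12 → M
  i= 1: K-L = 25 → Z
  i= 2: Z-I = 17 → R
  i= 3: B-Z =  2 → C
  i= 4: K-D =  7 → H
  i= 5: O-C = 12 → M
  i= 6: O-P = 25 → Z
  i= 7: L-U = 17 → R
  i= 8: Q-O =  2 → C
  i= 9: O-H =  7 → H
  i=10: V-J = 12 → M
  i=11: U-V = 25 → Z
  i=12: A-J = 17 → R
  i=13: M-K =  2 → C
  i=14: X-Q =  7 → H
  i=15: K-Y = 12 → M
  shifts repeat with period 5: MZRCH

MZRCH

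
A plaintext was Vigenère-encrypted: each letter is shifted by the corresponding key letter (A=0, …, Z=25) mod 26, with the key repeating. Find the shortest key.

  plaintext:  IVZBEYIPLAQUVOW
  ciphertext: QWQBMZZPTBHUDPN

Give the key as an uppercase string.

IBRA

  i= 0: Q-I =  8 → I
  i= 1: W-V =  1 → B
  i= 2: Q-Z = 17 → R
  i= 3: B-B =  0 → A
  i= 4: M-E =  8 → I
  i= 5: Z-Y =  1 → B
  i= 6: Z-I = 17 → R
  i= 7: P-P =  0 → A
  i= 8: T-L =  8 → I
  i= 9: B-A =  1 → B
  i=10: H-Q = 17 → R
  i=11: U-U =  0 → A
  i=12: D-V =  8 → I
  i=13: P-O =  1 → B
  i=14: N-W = 17 → R
  shifts repeat with period 4: IBRA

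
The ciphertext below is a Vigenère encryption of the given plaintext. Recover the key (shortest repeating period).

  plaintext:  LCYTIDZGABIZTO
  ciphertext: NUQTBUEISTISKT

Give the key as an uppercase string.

  i= 0: N-L =  2 → C
  i= 1: U-C = 18 → S
  i= 2: Q-Y = 18 → S
  i= 3: T-T =  0 → A
  i= 4: B-I = 19 → T
  i= 5: U-D = 17 → R
  i= 6: E-Z =  5 → F
  i= 7: I-G =  2 → C
  i= 8: S-A = 18 → S
  i= 9: T-B = 18 → S
  i=10: I-I =  0 → A
  i=11: S-Z = 19 → T
  i=12: K-T = 17 → R
  i=13: T-O =  5 → F
  shifts repeat with period 7: CSSATRF

CSSATRF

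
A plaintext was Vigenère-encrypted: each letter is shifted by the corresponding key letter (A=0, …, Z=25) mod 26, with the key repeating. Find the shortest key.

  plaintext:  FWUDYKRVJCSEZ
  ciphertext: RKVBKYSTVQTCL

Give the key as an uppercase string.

MOBY

  i= 0: R-F = 12 → M
  i= 1: K-W = 14 → O
  i= 2: V-U =  1 → B
  i= 3: B-D = 24 → Y
  i= 4: K-Y = 12 → M
  i= 5: Y-K = 14 → O
  i= 6: S-R =  1 → B
  i= 7: T-V = 24 → Y
  i= 8: V-J = 12 → M
  i= 9: Q-C = 14 → O
  i=10: T-S =  1 → B
  i=11: C-E = 24 → Y
  i=12: L-Z = 12 → M
  shifts repeat with period 4: MOBY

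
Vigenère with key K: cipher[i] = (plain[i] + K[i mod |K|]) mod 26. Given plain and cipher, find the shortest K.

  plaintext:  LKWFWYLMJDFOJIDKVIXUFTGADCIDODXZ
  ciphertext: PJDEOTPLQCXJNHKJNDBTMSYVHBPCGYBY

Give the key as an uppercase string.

  i= 0: P-L =  4 → E
  i= 1: J-K = 25 → Z
  i= 2: D-W =  7 → H
  i= 3: E-F = 25 → Z
  i= 4: O-W = 18 → S
  i= 5: T-Y = 21 → V
  i= 6: P-L =  4 → E
  i= 7: L-M = 25 → Z
  i= 8: Q-J =  7 → H
  i= 9: C-D = 25 → Z
  i=10: X-F = 18 → S
  i=11: J-O = 21 → V
  i=12: N-J =  4 → E
  i=13: H-I = 25 → Z
  i=14: K-D =  7 → H
  i=15: J-K = 25 → Z
  i=16: N-V = 18 → S
  i=17: D-I = 21 → V
  i=18: B-X =  4 → E
  i=19: T-U = 25 → Z
  i=20: M-F =  7 → H
  i=21: S-T = 25 → Z
  i=22: Y-G = 18 → S
  i=23: V-A = 21 → V
  i=24: H-D =  4 → E
  i=25: B-C = 25 → Z
  i=26: P-I =  7 → H
  i=27: C-D = 25 → Z
  i=28: G-O = 18 → S
  i=29: Y-D = 21 → V
  i=30: B-X =  4 → E
  i=31: Y-Z = 25 → Z
  shifts repeat with period 6: EZHZSV

EZHZSV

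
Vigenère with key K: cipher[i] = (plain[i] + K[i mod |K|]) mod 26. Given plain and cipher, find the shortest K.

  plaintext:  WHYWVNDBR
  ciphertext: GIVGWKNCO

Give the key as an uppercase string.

  i= 0: G-W = 10 → K
  i= 1: I-H =  1 → B
  i= 2: V-Y = 23 → X
  i= 3: G-W = 10 → K
  i= 4: W-V =  1 → B
  i= 5: K-N = 23 → X
  i= 6: N-D = 10 → K
  i= 7: C-B =  1 → B
  i= 8: O-R = 23 → X
  shifts repeat with period 3: KBX

KBX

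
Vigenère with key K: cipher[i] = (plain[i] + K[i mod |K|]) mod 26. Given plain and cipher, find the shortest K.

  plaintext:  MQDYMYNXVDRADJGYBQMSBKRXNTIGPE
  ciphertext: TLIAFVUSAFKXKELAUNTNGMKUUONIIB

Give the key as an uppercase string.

HVFCTX

  i= 0: T-M =  7 → H
  i= 1: L-Q = 21 → V
  i= 2: I-D =  5 → F
  i= 3: A-Y =  2 → C
  i= 4: F-M = 19 → T
  i= 5: V-Y = 23 → X
  i= 6: U-N =  7 → H
  i= 7: S-X = 21 → V
  i= 8: A-V =  5 → F
  i= 9: F-D =  2 → C
  i=10: K-R = 19 → T
  i=11: X-A = 23 → X
  i=12: K-D =  7 → H
  i=13: E-J = 21 → V
  i=14: L-G =  5 → F
  i=15: A-Y =  2 → C
  i=16: U-B = 19 → T
  i=17: N-Q = 23 → X
  i=18: T-M =  7 → H
  i=19: N-S = 21 → V
  i=20: G-B =  5 → F
  i=21: M-K =  2 → C
  i=22: K-R = 19 → T
  i=23: U-X = 23 → X
  i=24: U-N =  7 → H
  i=25: O-T = 21 → V
  i=26: N-I =  5 → F
  i=27: I-G =  2 → C
  i=28: I-P = 19 → T
  i=29: B-E = 23 → X
  shifts repeat with period 6: HVFCTX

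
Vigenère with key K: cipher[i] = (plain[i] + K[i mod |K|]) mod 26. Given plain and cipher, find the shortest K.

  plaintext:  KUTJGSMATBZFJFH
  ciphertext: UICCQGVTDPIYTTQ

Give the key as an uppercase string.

KOJT

  i= 0: U-K = 10 → K
  i= 1: I-U = 14 → O
  i= 2: C-T =  9 → J
  i= 3: C-J = 19 → T
  i= 4: Q-G = 10 → K
  i= 5: G-S = 14 → O
  i= 6: V-M =  9 → J
  i= 7: T-A = 19 → T
  i= 8: D-T = 10 → K
  i= 9: P-B = 14 → O
  i=10: I-Z =  9 → J
  i=11: Y-F = 19 → T
  i=12: T-J = 10 → K
  i=13: T-F = 14 → O
  i=14: Q-H =  9 → J
  shifts repeat with period 4: KOJT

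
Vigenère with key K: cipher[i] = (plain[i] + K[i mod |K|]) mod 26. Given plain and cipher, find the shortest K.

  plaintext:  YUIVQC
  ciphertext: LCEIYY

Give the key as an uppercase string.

  i= 0: L-Y = 13 → N
  i= 1: C-U =  8 → I
  i= 2: E-I = 22 → W
  i= 3: I-V = 13 → N
  i= 4: Y-Q =  8 → I
  i= 5: Y-C = 22 → W
  shifts repeat with period 3: NIW

NIW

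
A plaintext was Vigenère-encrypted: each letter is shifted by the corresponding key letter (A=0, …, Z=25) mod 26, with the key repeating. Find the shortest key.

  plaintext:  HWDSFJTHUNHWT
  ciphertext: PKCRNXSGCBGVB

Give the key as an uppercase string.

  i= 0: P-H =  8 → I
  i= 1: K-W = 14 → O
  i= 2: C-D = 25 → Z
  i= 3: R-S = 25 → Z
  i= 4: N-F =  8 → I
  i= 5: X-J = 14 → O
  i= 6: S-T = 25 → Z
  i= 7: G-H = 25 → Z
  i= 8: C-U =  8 → I
  i= 9: B-N = 14 → O
  i=10: G-H = 25 → Z
  i=11: V-W = 25 → Z
  i=12: B-T =  8 → I
  shifts repeat with period 4: IOZZ

IOZZ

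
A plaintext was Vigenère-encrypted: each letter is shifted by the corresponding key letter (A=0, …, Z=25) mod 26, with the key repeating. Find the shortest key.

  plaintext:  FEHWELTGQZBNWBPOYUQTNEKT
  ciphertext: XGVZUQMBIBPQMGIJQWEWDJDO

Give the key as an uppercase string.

  i= 0: X-F = 18 → S
  i= 1: G-E =  2 → C
  i= 2: V-H = 14 → O
  i= 3: Z-W =  3 → D
  i= 4: U-E = 16 → Q
  i= 5: Q-L =  5 → F
  i= 6: M-T = 19 → T
  i= 7: B-G = 21 → V
  i= 8: I-Q = 18 → S
  i= 9: B-Z =  2 → C
  i=10: P-B = 14 → O
  i=11: Q-N =  3 → D
  i=12: M-W = 16 → Q
  i=13: G-B =  5 → F
  i=14: I-P = 19 → T
  i=15: J-O = 21 → V
  i=16: Q-Y = 18 → S
  i=17: W-U =  2 → C
  i=18: E-Q = 14 → O
  i=19: W-T =  3 → D
  i=20: D-N = 16 → Q
  i=21: J-E =  5 → F
  i=22: D-K = 19 → T
  i=23: O-T = 21 → V
  shifts repeat with period 8: SCODQFTV

SCODQFTV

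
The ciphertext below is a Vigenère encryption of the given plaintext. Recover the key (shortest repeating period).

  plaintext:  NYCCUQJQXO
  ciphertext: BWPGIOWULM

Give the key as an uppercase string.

  i= 0: B-N = 14 → O
  i= 1: W-Y = 24 → Y
  i= 2: P-C = 13 → N
  i= 3: G-C =  4 → E
  i= 4: I-U = 14 → O
  i= 5: O-Q = 24 → Y
  i= 6: W-J = 13 → N
  i= 7: U-Q =  4 → E
  i= 8: L-X = 14 → O
  i= 9: M-O = 24 → Y
  shifts repeat with period 4: OYNE

OYNE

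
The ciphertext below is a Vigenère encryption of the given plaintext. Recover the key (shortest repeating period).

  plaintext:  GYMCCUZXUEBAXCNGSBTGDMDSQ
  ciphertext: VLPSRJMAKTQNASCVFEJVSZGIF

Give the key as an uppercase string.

PNDQP

  i= 0: V-G = 15 → P
  i= 1: L-Y = 13 → N
  i= 2: P-M =  3 → D
  i= 3: S-C = 16 → Q
  i= 4: R-C = 15 → P
  i= 5: J-U = 15 → P
  i= 6: M-Z = 13 → N
  i= 7: A-X =  3 → D
  i= 8: K-U = 16 → Q
  i= 9: T-E = 15 → P
  i=10: Q-B = 15 → P
  i=11: N-A = 13 → N
  i=12: A-X =  3 → D
  i=13: S-C = 16 → Q
  i=14: C-N = 15 → P
  i=15: V-G = 15 → P
  i=16: F-S = 13 → N
  i=17: E-B =  3 → D
  i=18: J-T = 16 → Q
  i=19: V-G = 15 → P
  i=20: S-D = 15 → P
  i=21: Z-M = 13 → N
  i=22: G-D =  3 → D
  i=23: I-S = 16 → Q
  i=24: F-Q = 15 → P
  shifts repeat with period 5: PNDQP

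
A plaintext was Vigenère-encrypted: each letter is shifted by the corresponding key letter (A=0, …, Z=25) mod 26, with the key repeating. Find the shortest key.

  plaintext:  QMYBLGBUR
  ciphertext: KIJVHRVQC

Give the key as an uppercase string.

  i= 0: K-Q = 20 → U
  i= 1: I-M = 22 → W
  i= 2: J-Y = 11 → L
  i= 3: V-B = 20 → U
  i= 4: H-L = 22 → W
  i= 5: R-G = 11 → L
  i= 6: V-B = 20 → U
  i= 7: Q-U = 22 → W
  i= 8: C-R = 11 → L
  shifts repeat with period 3: UWL

UWL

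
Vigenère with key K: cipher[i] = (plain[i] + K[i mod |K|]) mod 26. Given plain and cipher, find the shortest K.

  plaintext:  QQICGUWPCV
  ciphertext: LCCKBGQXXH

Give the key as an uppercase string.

VMUI

  i= 0: L-Q = 21 → V
  i= 1: C-Q = 12 → M
  i= 2: C-I = 20 → U
  i= 3: K-C =  8 → I
  i= 4: B-G = 21 → V
  i= 5: G-U = 12 → M
  i= 6: Q-W = 20 → U
  i= 7: X-P =  8 → I
  i= 8: X-C = 21 → V
  i= 9: H-V = 12 → M
  shifts repeat with period 4: VMUI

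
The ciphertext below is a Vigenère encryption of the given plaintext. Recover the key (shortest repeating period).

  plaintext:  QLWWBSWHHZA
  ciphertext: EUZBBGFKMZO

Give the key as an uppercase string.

  i= 0: E-Q = 14 → O
  i= 1: U-L =  9 → J
  i= 2: Z-W =  3 → D
  i= 3: B-W =  5 → F
  i= 4: B-B =  0 → A
  i= 5: G-S = 14 → O
  i= 6: F-W =  9 → J
  i= 7: K-H =  3 → D
  i= 8: M-H =  5 → F
  i= 9: Z-Z =  0 → A
  i=10: O-A = 14 → O
  shifts repeat with period 5: OJDFA

OJDFA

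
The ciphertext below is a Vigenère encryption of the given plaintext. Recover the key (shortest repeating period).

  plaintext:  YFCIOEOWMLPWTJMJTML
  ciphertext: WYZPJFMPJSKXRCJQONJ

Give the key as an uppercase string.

  i= 0: W-Y = 24 → Y
  i= 1: Y-F = 19 → T
  i= 2: Z-C = 23 → X
  i= 3: P-I =  7 → H
  i= 4: J-O = 21 → V
  i= 5: F-E =  1 → B
  i= 6: M-O = 24 → Y
  i= 7: P-W = 19 → T
  i= 8: J-M = 23 → X
  i= 9: S-L =  7 → H
  i=10: K-P = 21 → V
  i=11: X-W =  1 → B
  i=12: R-T = 24 → Y
  i=13: C-J = 19 → T
  i=14: J-M = 23 → X
  i=15: Q-J =  7 → H
  i=16: O-T = 21 → V
  i=17: N-M =  1 → B
  i=18: J-L = 24 → Y
  shifts repeat with period 6: YTXHVB

YTXHVB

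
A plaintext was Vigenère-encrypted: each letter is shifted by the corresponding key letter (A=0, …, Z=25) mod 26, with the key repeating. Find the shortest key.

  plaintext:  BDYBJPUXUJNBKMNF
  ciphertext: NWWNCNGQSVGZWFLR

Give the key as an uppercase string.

MTY

  i= 0: N-B = 12 → M
  i= 1: W-D = 19 → T
  i= 2: W-Y = 24 → Y
  i= 3: N-B = 12 → M
  i= 4: C-J = 19 → T
  i= 5: N-P = 24 → Y
  i= 6: G-U = 12 → M
  i= 7: Q-X = 19 → T
  i= 8: S-U = 24 → Y
  i= 9: V-J = 12 → M
  i=10: G-N = 19 → T
  i=11: Z-B = 24 → Y
  i=12: W-K = 12 → M
  i=13: F-M = 19 → T
  i=14: L-N = 24 → Y
  i=15: R-F = 12 → M
  shifts repeat with period 3: MTY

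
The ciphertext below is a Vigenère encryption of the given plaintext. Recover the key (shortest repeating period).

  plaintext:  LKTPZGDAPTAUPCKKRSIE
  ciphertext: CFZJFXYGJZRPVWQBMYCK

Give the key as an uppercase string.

  i= 0: C-L = 17 → R
  i= 1: F-K = 21 → V
  i= 2: Z-T =  6 → G
  i= 3: J-P = 20 → U
  i= 4: F-Z =  6 → G
  i= 5: X-G = 17 → R
  i= 6: Y-D = 21 → V
  i= 7: G-A =  6 → G
  i= 8: J-P = 20 → U
  i= 9: Z-T =  6 → G
  i=10: R-A = 17 → R
  i=11: P-U = 21 → V
  i=12: V-P =  6 → G
  i=13: W-C = 20 → U
  i=14: Q-K =  6 → G
  i=15: B-K = 17 → R
  i=16: M-R = 21 → V
  i=17: Y-S =  6 → G
  i=18: C-I = 20 → U
  i=19: K-E =  6 → G
  shifts repeat with period 5: RVGUG

RVGUG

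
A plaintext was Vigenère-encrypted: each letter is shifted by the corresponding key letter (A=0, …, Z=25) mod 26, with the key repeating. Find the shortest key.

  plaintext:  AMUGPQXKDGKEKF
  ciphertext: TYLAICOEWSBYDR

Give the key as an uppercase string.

  i= 0: T-A = 19 → T
  i= 1: Y-M = 12 → M
  i= 2: L-U = 17 → R
  i= 3: A-G = 20 → U
  i= 4: I-P = 19 → T
  i= 5: C-Q = 12 → M
  i= 6: O-X = 17 → R
  i= 7: E-K = 20 → U
  i= 8: W-D = 19 → T
  i= 9: S-G = 12 → M
  i=10: B-K = 17 → R
  i=11: Y-E = 20 → U
  i=12: D-K = 19 → T
  i=13: R-F = 12 → M
  shifts repeat with period 4: TMRU

TMRU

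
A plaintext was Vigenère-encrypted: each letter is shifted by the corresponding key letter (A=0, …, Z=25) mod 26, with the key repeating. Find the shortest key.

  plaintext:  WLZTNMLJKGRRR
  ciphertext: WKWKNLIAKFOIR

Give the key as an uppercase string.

  i= 0: W-W =  0 → A
  i= 1: K-L = 25 → Z
  i= 2: W-Z = 23 → X
  i= 3: K-T = 17 → R
  i= 4: N-N =  0 → A
  i= 5: L-M = 25 → Z
  i= 6: I-L = 23 → X
  i= 7: A-J = 17 → R
  i= 8: K-K =  0 → A
  i= 9: F-G = 25 → Z
  i=10: O-R = 23 → X
  i=11: I-R = 17 → R
  i=12: R-R =  0 → A
  shifts repeat with period 4: AZXR

AZXR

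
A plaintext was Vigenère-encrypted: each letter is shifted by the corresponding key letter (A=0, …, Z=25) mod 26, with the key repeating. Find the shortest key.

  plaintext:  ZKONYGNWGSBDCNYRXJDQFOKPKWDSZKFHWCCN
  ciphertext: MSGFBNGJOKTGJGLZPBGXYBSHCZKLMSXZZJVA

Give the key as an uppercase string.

NISSDHT

  i= 0: M-Z = 13 → N
  i= 1: S-K =  8 → I
  i= 2: G-O = 18 → S
  i= 3: F-N = 18 → S
  i= 4: B-Y =  3 → D
  i= 5: N-G =  7 → H
  i= 6: G-N = 19 → T
  i= 7: J-W = 13 → N
  i= 8: O-G =  8 → I
  i= 9: K-S = 18 → S
  i=10: T-B = 18 → S
  i=11: G-D =  3 → D
  i=12: J-C =  7 → H
  i=13: G-N = 19 → T
  i=14: L-Y = 13 → N
  i=15: Z-R =  8 → I
  i=16: P-X = 18 → S
  i=17: B-J = 18 → S
  i=18: G-D =  3 → D
  i=19: X-Q =  7 → H
  i=20: Y-F = 19 → T
  i=21: B-O = 13 → N
  i=22: S-K =  8 → I
  i=23: H-P = 18 → S
  i=24: C-K = 18 → S
  i=25: Z-W =  3 → D
  i=26: K-D =  7 → H
  i=27: L-S = 19 → T
  i=28: M-Z = 13 → N
  i=29: S-K =  8 → I
  i=30: X-F = 18 → S
  i=31: Z-H = 18 → S
  i=32: Z-W =  3 → D
  i=33: J-C =  7 → H
  i=34: V-C = 19 → T
  i=35: A-N = 13 → N
  shifts repeat with period 7: NISSDHT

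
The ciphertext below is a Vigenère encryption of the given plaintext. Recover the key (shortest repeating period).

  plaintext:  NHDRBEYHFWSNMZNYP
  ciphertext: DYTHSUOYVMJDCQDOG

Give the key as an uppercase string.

QRQ

  i= 0: D-N = 16 → Q
  i= 1: Y-H = 17 → R
  i= 2: T-D = 16 → Q
  i= 3: H-R = 16 → Q
  i= 4: S-B = 17 → R
  i= 5: U-E = 16 → Q
  i= 6: O-Y = 16 → Q
  i= 7: Y-H = 17 → R
  i= 8: V-F = 16 → Q
  i= 9: M-W = 16 → Q
  i=10: J-S = 17 → R
  i=11: D-N = 16 → Q
  i=12: C-M = 16 → Q
  i=13: Q-Z = 17 → R
  i=14: D-N = 16 → Q
  i=15: O-Y = 16 → Q
  i=16: G-P = 17 → R
  shifts repeat with period 3: QRQ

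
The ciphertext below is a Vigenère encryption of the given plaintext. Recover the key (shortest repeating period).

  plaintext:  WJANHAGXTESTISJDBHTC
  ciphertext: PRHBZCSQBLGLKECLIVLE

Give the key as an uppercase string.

TIHOSCM

  i= 0: P-W = 19 → T
  i= 1: R-J =  8 → I
  i= 2: H-A =  7 → H
  i= 3: B-N = 14 → O
  i= 4: Z-H = 18 → S
  i= 5: C-A =  2 → C
  i= 6: S-G = 12 → M
  i= 7: Q-X = 19 → T
  i= 8: B-T =  8 → I
  i= 9: L-E =  7 → H
  i=10: G-S = 14 → O
  i=11: L-T = 18 → S
  i=12: K-I =  2 → C
  i=13: E-S = 12 → M
  i=14: C-J = 19 → T
  i=15: L-D =  8 → I
  i=16: I-B =  7 → H
  i=17: V-H = 14 → O
  i=18: L-T = 18 → S
  i=19: E-C =  2 → C
  shifts repeat with period 7: TIHOSCM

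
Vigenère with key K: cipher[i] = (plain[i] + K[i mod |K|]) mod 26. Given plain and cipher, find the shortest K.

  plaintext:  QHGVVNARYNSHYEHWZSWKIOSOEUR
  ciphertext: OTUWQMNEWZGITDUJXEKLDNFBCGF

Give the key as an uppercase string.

YMOBVZNN

  i= 0: O-Q = 24 → Y
  i= 1: T-H = 12 → M
  i= 2: U-G = 14 → O
  i= 3: W-V =  1 → B
  i= 4: Q-V = 21 → V
  i= 5: M-N = 25 → Z
  i= 6: N-A = 13 → N
  i= 7: E-R = 13 → N
  i= 8: W-Y = 24 → Y
  i= 9: Z-N = 12 → M
  i=10: G-S = 14 → O
  i=11: I-H =  1 → B
  i=12: T-Y = 21 → V
  i=13: D-E = 25 → Z
  i=14: U-H = 13 → N
  i=15: J-W = 13 → N
  i=16: X-Z = 24 → Y
  i=17: E-S = 12 → M
  i=18: K-W = 14 → O
  i=19: L-K =  1 → B
  i=20: D-I = 21 → V
  i=21: N-O = 25 → Z
  i=22: F-S = 13 → N
  i=23: B-O = 13 → N
  i=24: C-E = 24 → Y
  i=25: G-U = 12 → M
  i=26: F-R = 14 → O
  shifts repeat with period 8: YMOBVZNN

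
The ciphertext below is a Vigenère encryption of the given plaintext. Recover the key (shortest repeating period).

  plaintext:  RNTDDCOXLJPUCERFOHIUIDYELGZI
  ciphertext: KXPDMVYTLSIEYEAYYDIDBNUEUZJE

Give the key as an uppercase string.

  i= 0: K-R = 19 → T
  i= 1: X-N = 10 → K
  i= 2: P-T = 22 → W
  i= 3: D-D =  0 → A
  i= 4: M-D =  9 → J
  i= 5: V-C = 19 → T
  i= 6: Y-O = 10 → K
  i= 7: T-X = 22 → W
  i= 8: L-L =  0 → A
  i= 9: S-J =  9 → J
  i=10: I-P = 19 → T
  i=11: E-U = 10 → K
  i=12: Y-C = 22 → W
  i=13: E-E =  0 → A
  i=14: A-R =  9 → J
  i=15: Y-F = 19 → T
  i=16: Y-O = 10 → K
  i=17: D-H = 22 → W
  i=18: I-I =  0 → A
  i=19: D-U =  9 → J
  i=20: B-I = 19 → T
  i=21: N-D = 10 → K
  i=22: U-Y = 22 → W
  i=23: E-E =  0 → A
  i=24: U-L =  9 → J
  i=25: Z-G = 19 → T
  i=26: J-Z = 10 → K
  i=27: E-I = 22 → W
  shifts repeat with period 5: TKWAJ

TKWAJ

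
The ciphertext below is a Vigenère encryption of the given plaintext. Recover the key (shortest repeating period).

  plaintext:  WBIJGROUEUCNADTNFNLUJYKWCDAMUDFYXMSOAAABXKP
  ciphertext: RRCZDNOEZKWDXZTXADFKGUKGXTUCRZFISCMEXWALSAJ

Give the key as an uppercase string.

VQUQXWAK

  i= 0: R-W = 21 → V
  i= 1: R-B = 16 → Q
  i= 2: C-I = 20 → U
  i= 3: Z-J = 16 → Q
  i= 4: D-G = 23 → X
  i= 5: N-R = 22 → W
  i= 6: O-O =  0 → A
  i= 7: E-U = 10 → K
  i= 8: Z-E = 21 → V
  i= 9: K-U = 16 → Q
  i=10: W-C = 20 → U
  i=11: D-N = 16 → Q
  i=12: X-A = 23 → X
  i=13: Z-D = 22 → W
  i=14: T-T =  0 → A
  i=15: X-N = 10 → K
  i=16: A-F = 21 → V
  i=17: D-N = 16 → Q
  i=18: F-L = 20 → U
  i=19: K-U = 16 → Q
  i=20: G-J = 23 → X
  i=21: U-Y = 22 → W
  i=22: K-K =  0 → A
  i=23: G-W = 10 → K
  i=24: X-C = 21 → V
  i=25: T-D = 16 → Q
  i=26: U-A = 20 → U
  i=27: C-M = 16 → Q
  i=28: R-U = 23 → X
  i=29: Z-D = 22 → W
  i=30: F-F =  0 → A
  i=31: I-Y = 10 → K
  i=32: S-X = 21 → V
  i=33: C-M = 16 → Q
  i=34: M-S = 20 → U
  i=35: E-O = 16 → Q
  i=36: X-A = 23 → X
  i=37: W-A = 22 → W
  i=38: A-A =  0 → A
  i=39: L-B = 10 → K
  i=40: S-X = 21 → V
  i=41: A-K = 16 → Q
  i=42: J-P = 20 → U
  shifts repeat with period 8: VQUQXWAK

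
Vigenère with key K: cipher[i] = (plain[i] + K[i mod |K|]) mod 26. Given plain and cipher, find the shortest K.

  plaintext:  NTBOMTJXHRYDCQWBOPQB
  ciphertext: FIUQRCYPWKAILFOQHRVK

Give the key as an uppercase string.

  i= 0: F-N = 18 → S
  i= 1: I-T = 15 → P
  i= 2: U-B = 19 → T
  i= 3: Q-O =  2 → C
  i= 4: R-M =  5 → F
  i= 5: C-T =  9 → J
  i= 6: Y-J = 15 → P
  i= 7: P-X = 18 → S
  i= 8: W-H = 15 → P
  i= 9: K-R = 19 → T
  i=10: A-Y =  2 → C
  i=11: I-D =  5 → F
  i=12: L-C =  9 → J
  i=13: F-Q = 15 → P
  i=14: O-W = 18 → S
  i=15: Q-B = 15 → P
  i=16: H-O = 19 → T
  i=17: R-P =  2 → C
  i=18: V-Q =  5 → F
  i=19: K-B =  9 → J
  shifts repeat with period 7: SPTCFJP

SPTCFJP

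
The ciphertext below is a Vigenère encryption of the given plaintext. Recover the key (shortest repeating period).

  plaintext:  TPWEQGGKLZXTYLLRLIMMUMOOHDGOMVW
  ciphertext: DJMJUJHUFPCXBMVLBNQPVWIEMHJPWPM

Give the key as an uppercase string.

KUQFEDB

  i= 0: D-T = 10 → K
  i= 1: J-P = 20 → U
  i= 2: M-W = 16 → Q
  i= 3: J-E =  5 → F
  i= 4: U-Q =  4 → E
  i= 5: J-G =  3 → D
  i= 6: H-G =  1 → B
  i= 7: U-K = 10 → K
  i= 8: F-L = 20 → U
  i= 9: P-Z = 16 → Q
  i=10: C-X =  5 → F
  i=11: X-T =  4 → E
  i=12: B-Y =  3 → D
  i=13: M-L =  1 → B
  i=14: V-L = 10 → K
  i=15: L-R = 20 → U
  i=16: B-L = 16 → Q
  i=17: N-I =  5 → F
  i=18: Q-M =  4 → E
  i=19: P-M =  3 → D
  i=20: V-U =  1 → B
  i=21: W-M = 10 → K
  i=22: I-O = 20 → U
  i=23: E-O = 16 → Q
  i=24: M-H =  5 → F
  i=25: H-D =  4 → E
  i=26: J-G =  3 → D
  i=27: P-O =  1 → B
  i=28: W-M = 10 → K
  i=29: P-V = 20 → U
  i=30: M-W = 16 → Q
  shifts repeat with period 7: KUQFEDB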